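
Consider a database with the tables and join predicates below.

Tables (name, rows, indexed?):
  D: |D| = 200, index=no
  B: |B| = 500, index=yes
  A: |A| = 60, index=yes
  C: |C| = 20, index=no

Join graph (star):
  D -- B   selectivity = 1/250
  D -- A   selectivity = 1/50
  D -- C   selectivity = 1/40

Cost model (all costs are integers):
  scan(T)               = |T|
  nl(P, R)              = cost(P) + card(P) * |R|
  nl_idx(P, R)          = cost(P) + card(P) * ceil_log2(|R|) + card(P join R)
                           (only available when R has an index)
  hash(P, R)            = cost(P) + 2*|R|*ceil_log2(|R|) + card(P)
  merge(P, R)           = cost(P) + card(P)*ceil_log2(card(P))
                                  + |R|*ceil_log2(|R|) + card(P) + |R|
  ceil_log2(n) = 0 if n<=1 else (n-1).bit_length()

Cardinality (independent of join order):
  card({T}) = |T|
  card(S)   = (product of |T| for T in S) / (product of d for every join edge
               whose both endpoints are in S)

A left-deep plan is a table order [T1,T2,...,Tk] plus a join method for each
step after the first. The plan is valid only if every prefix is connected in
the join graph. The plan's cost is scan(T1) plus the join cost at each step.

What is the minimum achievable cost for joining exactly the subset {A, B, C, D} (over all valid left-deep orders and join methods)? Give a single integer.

2620

Selinger DP over subsets of {A,B,C,D}:
  {D}: scan cost=200, card=200
  {B}: scan cost=500, card=500
  {A}: scan cost=60, card=60
  {C}: scan cost=20, card=20
  {BD}: card=400; try (B,nl_idx)→2400, (D,hash)→4200, (B,merge)→7000, (D,merge)→7300, (B,hash)→9400, (B,nl)→100200 …(+1); best=2400 via (B,nl_idx)
  {AD}: card=240; try (A,hash)→1120, (A,nl_idx)→1640, (D,merge)→2280, (A,merge)→2420, (D,hash)→3320, (D,nl)→12060 …(+1); best=1120 via (A,hash)
  {CD}: card=100; try (C,hash)→600, (D,merge)→1940, (C,merge)→2120, (D,hash)→3240, (D,nl)→4020, (C,nl)→4200; best=600 via (C,hash)
  {ABD}: card=480; try (A,hash)→3520, (B,nl_idx)→3760, (A,nl_idx)→5280, (A,merge)→6820, (B,merge)→8280, (B,hash)→10360 …(+2); best=3520 via (A,hash)
  {BCD}: card=200; try (B,nl_idx)→1700, (C,hash)→3000, (B,merge)→6400, (C,merge)→6520, (B,hash)→9700, (C,nl)→10400 …(+1); best=1700 via (B,nl_idx)
  {ACD}: card=120; try (A,nl_idx)→1320, (A,hash)→1420, (C,hash)→1560, (A,merge)→1820, (C,merge)→3400, (C,nl)→5920 …(+1); best=1320 via (A,nl_idx)
  {ABCD}: card=240; try (A,hash)→2620, (B,nl_idx)→2640, (A,nl_idx)→3140, (A,merge)→3920, (C,hash)→4200, (B,merge)→7280 …(+5); best=2620 via (A,hash)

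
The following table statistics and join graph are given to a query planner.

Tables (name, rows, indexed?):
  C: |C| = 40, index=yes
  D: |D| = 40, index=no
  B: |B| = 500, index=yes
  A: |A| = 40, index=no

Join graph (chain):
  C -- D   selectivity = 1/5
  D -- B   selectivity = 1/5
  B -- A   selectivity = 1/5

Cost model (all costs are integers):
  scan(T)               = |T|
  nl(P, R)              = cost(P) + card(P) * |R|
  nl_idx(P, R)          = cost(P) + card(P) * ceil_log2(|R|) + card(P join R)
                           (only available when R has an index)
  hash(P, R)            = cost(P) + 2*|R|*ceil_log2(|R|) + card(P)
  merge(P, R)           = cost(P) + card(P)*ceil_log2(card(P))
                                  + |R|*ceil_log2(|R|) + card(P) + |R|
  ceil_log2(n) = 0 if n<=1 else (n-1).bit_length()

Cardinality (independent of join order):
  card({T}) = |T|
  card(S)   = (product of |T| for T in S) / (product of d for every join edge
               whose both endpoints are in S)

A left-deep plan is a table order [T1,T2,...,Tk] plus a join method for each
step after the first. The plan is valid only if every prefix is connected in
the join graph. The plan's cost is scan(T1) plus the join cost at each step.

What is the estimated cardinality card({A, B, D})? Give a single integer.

32000

Tables in S: A(40), B(500), D(40)
Edges inside S: D-B(d=5), B-A(d=5)
numerator = 40 * 500 * 40 = 800000
denominator = 5 * 5 = 25
card(S) = 800000 / 25 = 32000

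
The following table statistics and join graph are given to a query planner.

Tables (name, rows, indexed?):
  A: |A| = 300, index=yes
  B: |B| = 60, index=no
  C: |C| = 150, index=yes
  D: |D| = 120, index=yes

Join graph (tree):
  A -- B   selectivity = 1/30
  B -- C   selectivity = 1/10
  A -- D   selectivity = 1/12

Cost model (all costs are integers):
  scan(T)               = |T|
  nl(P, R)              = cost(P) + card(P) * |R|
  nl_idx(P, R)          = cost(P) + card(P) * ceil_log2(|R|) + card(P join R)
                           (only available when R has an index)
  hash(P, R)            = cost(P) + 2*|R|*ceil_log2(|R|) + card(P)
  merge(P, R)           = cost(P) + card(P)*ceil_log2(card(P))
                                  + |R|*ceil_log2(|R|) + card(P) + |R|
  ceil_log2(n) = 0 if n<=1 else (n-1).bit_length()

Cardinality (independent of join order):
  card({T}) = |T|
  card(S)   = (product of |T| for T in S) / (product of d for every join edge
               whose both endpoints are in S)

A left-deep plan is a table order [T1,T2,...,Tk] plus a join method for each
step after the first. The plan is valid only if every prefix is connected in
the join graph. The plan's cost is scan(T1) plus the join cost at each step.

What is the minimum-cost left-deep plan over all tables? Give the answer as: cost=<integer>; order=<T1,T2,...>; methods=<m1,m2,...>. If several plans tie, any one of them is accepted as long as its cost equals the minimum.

Selinger DP (subsets sized 1..n):
  {A}: scan cost=300, card=300
  {B}: scan cost=60, card=60
  {C}: scan cost=150, card=150
  {D}: scan cost=120, card=120
  {AB}: card=600; try (A,nl_idx)→1200, (B,hash)→1320, (A,merge)→3480, (B,merge)→3720, (A,hash)→5520, (A,nl)→18060 …(+1); best=1200 via (A,nl_idx)
  {AD}: card=3000; try (D,hash)→2280, (A,merge)→4080, (A,nl_idx)→4200, (D,merge)→4260, (D,nl_idx)→5400, (A,hash)→5640 …(+2); best=2280 via (D,hash)
  {BC}: card=900; try (B,hash)→1020, (C,nl_idx)→1440, (C,merge)→1830, (B,merge)→1920, (C,hash)→2520, (C,nl)→9060 …(+1); best=1020 via (B,hash)
  {ABC}: card=9000; try (C,hash)→4200, (A,hash)→7320, (C,merge)→9150, (A,merge)→13920, (C,nl_idx)→15000, (A,nl_idx)→18120 …(+2); best=4200 via (C,hash)
  {ABD}: card=6000; try (D,hash)→3480, (B,hash)→6000, (D,merge)→8760, (D,nl_idx)→11400, (B,merge)→41700, (D,nl)→73200 …(+1); best=3480 via (D,hash)
  {ABCD}: card=90000; try (C,hash)→11880, (D,hash)→14880, (C,merge)→88830, (D,merge)→140160, (C,nl_idx)→141480, (D,nl_idx)→157200 …(+2); best=11880 via (C,hash)

cost=11880; order=B,A,D,C; methods=nl_idx,hash,hash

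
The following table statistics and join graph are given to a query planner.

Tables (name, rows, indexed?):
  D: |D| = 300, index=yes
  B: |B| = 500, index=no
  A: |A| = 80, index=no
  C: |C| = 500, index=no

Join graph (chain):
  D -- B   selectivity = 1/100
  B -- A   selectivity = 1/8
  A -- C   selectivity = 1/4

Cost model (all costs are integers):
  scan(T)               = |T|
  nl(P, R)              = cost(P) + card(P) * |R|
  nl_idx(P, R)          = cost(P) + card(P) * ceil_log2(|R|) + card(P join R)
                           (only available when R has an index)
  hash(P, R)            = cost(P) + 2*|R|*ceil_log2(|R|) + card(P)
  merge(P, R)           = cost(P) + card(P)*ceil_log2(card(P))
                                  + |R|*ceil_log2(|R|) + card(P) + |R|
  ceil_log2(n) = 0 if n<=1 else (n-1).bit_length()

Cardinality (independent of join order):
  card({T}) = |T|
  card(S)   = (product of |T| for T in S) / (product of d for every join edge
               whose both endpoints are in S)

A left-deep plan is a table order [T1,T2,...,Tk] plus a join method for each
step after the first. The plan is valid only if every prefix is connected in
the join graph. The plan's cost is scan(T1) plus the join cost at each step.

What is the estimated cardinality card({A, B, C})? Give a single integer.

625000

Tables in S: A(80), B(500), C(500)
Edges inside S: B-A(d=8), A-C(d=4)
numerator = 80 * 500 * 500 = 20000000
denominator = 8 * 4 = 32
card(S) = 20000000 / 32 = 625000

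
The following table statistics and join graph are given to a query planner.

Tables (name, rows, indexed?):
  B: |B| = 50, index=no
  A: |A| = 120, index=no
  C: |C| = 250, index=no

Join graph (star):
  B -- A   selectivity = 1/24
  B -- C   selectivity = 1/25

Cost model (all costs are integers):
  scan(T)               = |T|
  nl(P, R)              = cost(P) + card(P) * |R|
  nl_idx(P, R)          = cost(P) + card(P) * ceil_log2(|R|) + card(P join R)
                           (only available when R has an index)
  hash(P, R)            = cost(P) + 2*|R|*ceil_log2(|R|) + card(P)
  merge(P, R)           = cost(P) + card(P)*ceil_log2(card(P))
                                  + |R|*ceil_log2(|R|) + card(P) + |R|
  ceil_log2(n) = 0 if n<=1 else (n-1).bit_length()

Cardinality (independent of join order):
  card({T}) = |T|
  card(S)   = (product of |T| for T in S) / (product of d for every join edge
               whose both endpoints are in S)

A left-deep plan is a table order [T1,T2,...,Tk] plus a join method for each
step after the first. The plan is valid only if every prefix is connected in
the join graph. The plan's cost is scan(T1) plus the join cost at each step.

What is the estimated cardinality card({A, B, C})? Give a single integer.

Tables in S: A(120), B(50), C(250)
Edges inside S: B-A(d=24), B-C(d=25)
numerator = 120 * 50 * 250 = 1500000
denominator = 24 * 25 = 600
card(S) = 1500000 / 600 = 2500

2500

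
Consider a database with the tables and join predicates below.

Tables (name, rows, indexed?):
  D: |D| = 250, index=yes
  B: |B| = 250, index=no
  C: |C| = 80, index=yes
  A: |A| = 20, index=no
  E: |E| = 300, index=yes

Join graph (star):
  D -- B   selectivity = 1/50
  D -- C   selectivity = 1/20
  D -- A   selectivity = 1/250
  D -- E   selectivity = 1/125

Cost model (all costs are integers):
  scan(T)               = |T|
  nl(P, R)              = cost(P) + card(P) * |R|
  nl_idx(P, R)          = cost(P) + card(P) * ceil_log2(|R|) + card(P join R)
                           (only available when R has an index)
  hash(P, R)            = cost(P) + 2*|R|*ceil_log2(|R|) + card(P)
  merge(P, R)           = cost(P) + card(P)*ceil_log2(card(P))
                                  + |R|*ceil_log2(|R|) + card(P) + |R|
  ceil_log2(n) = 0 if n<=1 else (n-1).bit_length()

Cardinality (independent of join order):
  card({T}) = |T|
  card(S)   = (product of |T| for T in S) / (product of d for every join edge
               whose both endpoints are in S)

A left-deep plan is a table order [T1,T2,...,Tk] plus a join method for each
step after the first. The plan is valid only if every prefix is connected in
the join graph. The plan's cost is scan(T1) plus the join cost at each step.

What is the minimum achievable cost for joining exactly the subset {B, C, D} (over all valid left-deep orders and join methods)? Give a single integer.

5870

Selinger DP over subsets of {B,C,D}:
  {D}: scan cost=250, card=250
  {B}: scan cost=250, card=250
  {C}: scan cost=80, card=80
  {BD}: card=1250; try (D,nl_idx)→3500, (D,hash)→4500, (B,hash)→4500, (D,merge)→4750, (B,merge)→4750, (D,nl)→62750 …(+1); best=3500 via (D,nl_idx)
  {CD}: card=1000; try (C,hash)→1620, (D,nl_idx)→1720, (D,merge)→2970, (C,nl_idx)→3000, (C,merge)→3140, (D,hash)→4160 …(+2); best=1620 via (C,hash)
  {BCD}: card=5000; try (C,hash)→5870, (B,hash)→6620, (B,merge)→14870, (C,nl_idx)→17250, (C,merge)→19140, (C,nl)→103500 …(+1); best=5870 via (C,hash)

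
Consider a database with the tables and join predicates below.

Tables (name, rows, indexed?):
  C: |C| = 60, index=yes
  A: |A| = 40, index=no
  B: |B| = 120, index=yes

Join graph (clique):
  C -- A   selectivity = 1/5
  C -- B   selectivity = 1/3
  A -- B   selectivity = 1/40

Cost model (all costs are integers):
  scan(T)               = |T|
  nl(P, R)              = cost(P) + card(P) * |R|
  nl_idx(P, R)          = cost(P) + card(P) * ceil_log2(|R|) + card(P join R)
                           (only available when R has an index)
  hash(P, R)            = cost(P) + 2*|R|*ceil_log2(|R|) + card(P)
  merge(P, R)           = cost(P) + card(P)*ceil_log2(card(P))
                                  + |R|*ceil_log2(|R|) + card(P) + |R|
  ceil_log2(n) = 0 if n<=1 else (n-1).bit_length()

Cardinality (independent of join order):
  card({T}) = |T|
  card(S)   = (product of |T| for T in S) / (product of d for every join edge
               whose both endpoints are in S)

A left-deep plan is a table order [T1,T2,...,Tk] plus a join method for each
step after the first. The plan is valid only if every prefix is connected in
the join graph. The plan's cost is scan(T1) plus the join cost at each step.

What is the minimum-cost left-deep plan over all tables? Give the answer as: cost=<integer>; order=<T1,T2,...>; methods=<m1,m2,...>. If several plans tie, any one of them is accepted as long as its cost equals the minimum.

cost=1280; order=A,B,C; methods=nl_idx,hash

Selinger DP (subsets sized 1..n):
  {C}: scan cost=60, card=60
  {A}: scan cost=40, card=40
  {B}: scan cost=120, card=120
  {AC}: card=480; try (A,hash)→600, (C,merge)→740, (C,nl_idx)→760, (A,merge)→760, (C,hash)→800, (C,nl)→2440 …(+1); best=600 via (A,hash)
  {BC}: card=2400; try (C,hash)→960, (B,merge)→1440, (C,merge)→1500, (B,hash)→1800, (B,nl_idx)→2880, (C,nl_idx)→3240 …(+2); best=960 via (C,hash)
  {AB}: card=120; try (B,nl_idx)→440, (A,hash)→720, (B,merge)→1280, (A,merge)→1360, (B,hash)→1760, (B,nl)→4840 …(+1); best=440 via (B,nl_idx)
  {ABC}: card=480; try (C,hash)→1280, (C,nl_idx)→1640, (C,merge)→1820, (B,hash)→2760, (A,hash)→3840, (B,nl_idx)→4440 …(+5); best=1280 via (C,hash)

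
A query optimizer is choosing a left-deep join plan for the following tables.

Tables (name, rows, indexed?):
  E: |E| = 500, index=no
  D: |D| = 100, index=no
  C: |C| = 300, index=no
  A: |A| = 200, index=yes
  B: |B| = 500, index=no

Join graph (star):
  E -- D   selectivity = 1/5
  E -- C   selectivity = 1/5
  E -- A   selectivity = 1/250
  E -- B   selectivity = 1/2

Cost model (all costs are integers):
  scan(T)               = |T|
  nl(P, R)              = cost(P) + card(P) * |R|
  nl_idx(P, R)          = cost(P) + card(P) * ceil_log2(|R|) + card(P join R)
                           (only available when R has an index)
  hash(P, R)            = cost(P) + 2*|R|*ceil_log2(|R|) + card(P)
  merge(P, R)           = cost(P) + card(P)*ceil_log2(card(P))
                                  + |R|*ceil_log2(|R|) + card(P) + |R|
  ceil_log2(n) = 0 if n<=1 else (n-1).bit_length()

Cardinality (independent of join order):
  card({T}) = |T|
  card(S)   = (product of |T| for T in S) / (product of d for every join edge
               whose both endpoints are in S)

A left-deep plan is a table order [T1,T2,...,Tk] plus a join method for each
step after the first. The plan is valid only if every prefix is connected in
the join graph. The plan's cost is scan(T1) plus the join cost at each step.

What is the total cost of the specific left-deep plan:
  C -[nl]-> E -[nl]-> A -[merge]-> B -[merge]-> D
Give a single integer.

150540100

step 1: scan C: cost=300, card=300
step 2: join E via nl
    card(P join E) = 300*500/(5) = 30000
    cost = 300 + 300*500 = 150300
step 3: join A via nl
    card(P join A) = 30000*200/(250) = 24000
    cost = 150300 + 30000*200 = 6150300
step 4: join B via merge
    card(P join B) = 24000*500/(2) = 6000000
    cost = 6150300 + 24000*15 + 500*9 + 24000 + 500 = 6539300
step 5: join D via merge
    card(P join D) = 6000000*100/(5) = 120000000
    cost = 6539300 + 6000000*23 + 100*7 + 6000000 + 100 = 150540100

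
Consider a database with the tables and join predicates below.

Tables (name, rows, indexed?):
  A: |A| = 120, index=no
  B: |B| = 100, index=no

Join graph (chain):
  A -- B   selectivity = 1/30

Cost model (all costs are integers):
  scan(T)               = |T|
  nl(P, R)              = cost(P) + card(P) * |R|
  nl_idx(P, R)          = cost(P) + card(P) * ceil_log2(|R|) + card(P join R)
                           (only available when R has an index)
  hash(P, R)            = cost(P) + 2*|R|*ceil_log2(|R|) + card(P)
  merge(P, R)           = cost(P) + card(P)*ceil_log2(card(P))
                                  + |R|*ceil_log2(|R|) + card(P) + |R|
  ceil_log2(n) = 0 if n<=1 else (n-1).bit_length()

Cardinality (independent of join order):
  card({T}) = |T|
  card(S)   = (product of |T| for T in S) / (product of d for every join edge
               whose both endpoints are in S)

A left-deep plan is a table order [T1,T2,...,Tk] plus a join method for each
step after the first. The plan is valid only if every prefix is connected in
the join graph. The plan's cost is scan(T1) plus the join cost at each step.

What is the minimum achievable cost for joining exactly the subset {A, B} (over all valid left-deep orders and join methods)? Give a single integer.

Selinger DP over subsets of {A,B}:
  {A}: scan cost=120, card=120
  {B}: scan cost=100, card=100
  {AB}: card=400; try (B,hash)→1640, (A,merge)→1860, (B,merge)→1880, (A,hash)→1880, (A,nl)→12100, (B,nl)→12120; best=1640 via (B,hash)

1640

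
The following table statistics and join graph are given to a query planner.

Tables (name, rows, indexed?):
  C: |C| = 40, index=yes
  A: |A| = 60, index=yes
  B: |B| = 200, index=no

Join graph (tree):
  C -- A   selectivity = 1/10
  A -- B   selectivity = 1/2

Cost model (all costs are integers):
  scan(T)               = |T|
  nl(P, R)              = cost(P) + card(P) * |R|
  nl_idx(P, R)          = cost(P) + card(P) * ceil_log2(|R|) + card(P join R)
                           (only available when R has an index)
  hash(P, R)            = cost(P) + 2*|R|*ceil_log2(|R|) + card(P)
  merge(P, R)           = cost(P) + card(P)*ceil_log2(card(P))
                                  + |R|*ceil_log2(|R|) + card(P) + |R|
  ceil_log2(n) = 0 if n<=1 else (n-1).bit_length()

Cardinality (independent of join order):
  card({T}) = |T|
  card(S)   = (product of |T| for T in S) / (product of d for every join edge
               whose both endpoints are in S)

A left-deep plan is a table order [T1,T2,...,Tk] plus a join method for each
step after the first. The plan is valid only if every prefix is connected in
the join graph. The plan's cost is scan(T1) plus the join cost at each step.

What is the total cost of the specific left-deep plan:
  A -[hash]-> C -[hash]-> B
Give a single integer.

step 1: scan A: cost=60, card=60
step 2: join C via hash
    card(P join C) = 60*40/(10) = 240
    cost = 60 + 2*40*6 + 60 = 600
step 3: join B via hash
    card(P join B) = 240*200/(2) = 24000
    cost = 600 + 2*200*8 + 240 = 4040

4040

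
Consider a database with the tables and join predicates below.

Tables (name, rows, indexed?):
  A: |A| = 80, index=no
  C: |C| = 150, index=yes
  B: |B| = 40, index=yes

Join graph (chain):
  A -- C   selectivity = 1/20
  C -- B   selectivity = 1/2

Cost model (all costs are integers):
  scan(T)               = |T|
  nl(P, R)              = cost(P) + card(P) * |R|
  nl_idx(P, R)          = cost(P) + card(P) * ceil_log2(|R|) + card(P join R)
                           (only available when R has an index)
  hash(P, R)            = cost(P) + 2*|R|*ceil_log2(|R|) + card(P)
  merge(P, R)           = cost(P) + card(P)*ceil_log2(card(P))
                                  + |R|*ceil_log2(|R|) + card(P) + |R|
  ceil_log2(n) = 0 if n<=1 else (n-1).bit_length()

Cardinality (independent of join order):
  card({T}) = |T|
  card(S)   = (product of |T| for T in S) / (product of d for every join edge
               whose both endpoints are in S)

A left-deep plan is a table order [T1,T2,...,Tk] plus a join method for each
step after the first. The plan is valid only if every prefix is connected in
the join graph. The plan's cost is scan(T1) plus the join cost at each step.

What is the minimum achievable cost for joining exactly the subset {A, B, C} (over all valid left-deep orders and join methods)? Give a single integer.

2400

Selinger DP over subsets of {A,B,C}:
  {A}: scan cost=80, card=80
  {C}: scan cost=150, card=150
  {B}: scan cost=40, card=40
  {AC}: card=600; try (C,nl_idx)→1320, (A,hash)→1420, (C,merge)→2070, (A,merge)→2140, (C,hash)→2560, (C,nl)→12080 …(+1); best=1320 via (C,nl_idx)
  {BC}: card=3000; try (B,hash)→780, (C,merge)→1670, (B,merge)→1780, (C,hash)→2480, (C,nl_idx)→3360, (B,nl_idx)→4050 …(+2); best=780 via (B,hash)
  {ABC}: card=12000; try (B,hash)→2400, (A,hash)→4900, (B,merge)→8200, (B,nl_idx)→16920, (B,nl)→25320, (A,merge)→40420 …(+1); best=2400 via (B,hash)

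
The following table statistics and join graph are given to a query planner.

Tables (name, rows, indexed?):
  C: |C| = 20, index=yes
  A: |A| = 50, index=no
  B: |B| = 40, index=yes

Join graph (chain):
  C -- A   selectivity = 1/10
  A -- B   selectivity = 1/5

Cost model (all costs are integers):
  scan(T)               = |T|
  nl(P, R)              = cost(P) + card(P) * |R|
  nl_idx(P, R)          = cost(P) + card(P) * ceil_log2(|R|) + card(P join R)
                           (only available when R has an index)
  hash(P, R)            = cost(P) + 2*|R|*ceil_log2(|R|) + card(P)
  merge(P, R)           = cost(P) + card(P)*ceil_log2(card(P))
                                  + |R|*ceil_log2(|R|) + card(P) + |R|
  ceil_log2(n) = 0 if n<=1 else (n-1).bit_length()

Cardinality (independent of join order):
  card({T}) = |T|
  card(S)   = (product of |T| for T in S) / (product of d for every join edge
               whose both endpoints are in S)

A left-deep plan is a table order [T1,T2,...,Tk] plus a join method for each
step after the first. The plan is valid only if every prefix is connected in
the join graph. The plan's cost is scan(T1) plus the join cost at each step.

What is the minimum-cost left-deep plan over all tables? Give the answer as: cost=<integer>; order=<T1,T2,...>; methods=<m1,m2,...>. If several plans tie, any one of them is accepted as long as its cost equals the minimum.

cost=880; order=A,C,B; methods=hash,hash

Selinger DP (subsets sized 1..n):
  {C}: scan cost=20, card=20
  {A}: scan cost=50, card=50
  {B}: scan cost=40, card=40
  {AC}: card=100; try (C,hash)→300, (C,nl_idx)→400, (A,merge)→490, (C,merge)→520, (A,hash)→640, (A,nl)→1020 …(+1); best=300 via (C,hash)
  {AB}: card=400; try (B,hash)→580, (A,merge)→670, (B,merge)→680, (A,hash)→680, (B,nl_idx)→750, (A,nl)→2040 …(+1); best=580 via (B,hash)
  {ABC}: card=800; try (B,hash)→880, (C,hash)→1180, (B,merge)→1380, (B,nl_idx)→1700, (C,nl_idx)→3380, (B,nl)→4300 …(+2); best=880 via (B,hash)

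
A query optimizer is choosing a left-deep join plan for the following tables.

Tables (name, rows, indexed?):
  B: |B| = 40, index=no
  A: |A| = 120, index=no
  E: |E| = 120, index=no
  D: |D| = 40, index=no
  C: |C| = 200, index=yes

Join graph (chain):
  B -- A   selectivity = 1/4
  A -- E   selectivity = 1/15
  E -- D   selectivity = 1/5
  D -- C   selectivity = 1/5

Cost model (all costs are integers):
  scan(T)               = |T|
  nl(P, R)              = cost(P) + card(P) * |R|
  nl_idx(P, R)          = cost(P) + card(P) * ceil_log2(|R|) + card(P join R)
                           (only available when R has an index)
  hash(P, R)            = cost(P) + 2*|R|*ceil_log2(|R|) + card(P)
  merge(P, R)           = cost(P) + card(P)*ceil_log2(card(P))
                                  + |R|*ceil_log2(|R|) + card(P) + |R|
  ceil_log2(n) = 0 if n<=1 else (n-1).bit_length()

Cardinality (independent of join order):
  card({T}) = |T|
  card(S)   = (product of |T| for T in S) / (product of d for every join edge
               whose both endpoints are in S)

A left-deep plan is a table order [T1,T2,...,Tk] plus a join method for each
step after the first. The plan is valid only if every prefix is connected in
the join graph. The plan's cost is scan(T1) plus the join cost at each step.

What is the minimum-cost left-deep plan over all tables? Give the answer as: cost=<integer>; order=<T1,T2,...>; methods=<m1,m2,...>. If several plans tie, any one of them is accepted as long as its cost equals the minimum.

Selinger DP (subsets sized 1..n):
  {B}: scan cost=40, card=40
  {A}: scan cost=120, card=120
  {E}: scan cost=120, card=120
  {D}: scan cost=40, card=40
  {C}: scan cost=200, card=200
  {AB}: card=1200; try (B,hash)→720, (A,merge)→1280, (B,merge)→1360, (A,hash)→1760, (A,nl)→4840, (B,nl)→4920; best=720 via (B,hash)
  {AE}: card=960; try (E,hash)→1920, (A,hash)→1920, (E,merge)→2040, (A,merge)→2040, (E,nl)→14520, (A,nl)→14520; best=1920 via (E,hash)
  {DE}: card=960; try (D,hash)→720, (E,merge)→1280, (D,merge)→1360, (E,hash)→1760, (E,nl)→4840, (D,nl)→4920; best=720 via (D,hash)
  {CD}: card=1600; try (D,hash)→880, (C,nl_idx)→1960, (C,merge)→2120, (D,merge)→2280, (C,hash)→3280, (C,nl)→8040 …(+1); best=880 via (D,hash)
  {ABE}: card=9600; try (B,hash)→3360, (E,hash)→3600, (B,merge)→12760, (E,merge)→16080, (B,nl)→40320, (E,nl)→144720; best=3360 via (B,hash)
  {ADE}: card=7680; try (D,hash)→3360, (A,hash)→3360, (A,merge)→12240, (D,merge)→12760, (D,nl)→40320, (A,nl)→115920; best=3360 via (D,hash)
  {CDE}: card=38400; try (E,hash)→4160, (C,hash)→4880, (C,merge)→13080, (E,merge)→21040, (C,nl_idx)→46800, (C,nl)→192720 …(+1); best=4160 via (E,hash)
  {ABDE}: card=76800; try (B,hash)→11520, (D,hash)→13440, (B,merge)→111160, (D,merge)→147640, (B,nl)→310560, (D,nl)→387360; best=11520 via (B,hash)
  {ACDE}: card=307200; try (C,hash)→14240, (A,hash)→44240, (C,merge)→112680, (C,nl_idx)→372000, (A,merge)→657920, (C,nl)→1539360 …(+1); best=14240 via (C,hash)
  {ABCDE}: card=3072000; try (C,hash)→91520, (B,hash)→321920, (C,merge)→1395720, (C,nl_idx)→3697920, (B,merge)→6158520, (B,nl)→12302240 …(+1); best=91520 via (C,hash)

cost=91520; order=A,E,D,B,C; methods=hash,hash,hash,hash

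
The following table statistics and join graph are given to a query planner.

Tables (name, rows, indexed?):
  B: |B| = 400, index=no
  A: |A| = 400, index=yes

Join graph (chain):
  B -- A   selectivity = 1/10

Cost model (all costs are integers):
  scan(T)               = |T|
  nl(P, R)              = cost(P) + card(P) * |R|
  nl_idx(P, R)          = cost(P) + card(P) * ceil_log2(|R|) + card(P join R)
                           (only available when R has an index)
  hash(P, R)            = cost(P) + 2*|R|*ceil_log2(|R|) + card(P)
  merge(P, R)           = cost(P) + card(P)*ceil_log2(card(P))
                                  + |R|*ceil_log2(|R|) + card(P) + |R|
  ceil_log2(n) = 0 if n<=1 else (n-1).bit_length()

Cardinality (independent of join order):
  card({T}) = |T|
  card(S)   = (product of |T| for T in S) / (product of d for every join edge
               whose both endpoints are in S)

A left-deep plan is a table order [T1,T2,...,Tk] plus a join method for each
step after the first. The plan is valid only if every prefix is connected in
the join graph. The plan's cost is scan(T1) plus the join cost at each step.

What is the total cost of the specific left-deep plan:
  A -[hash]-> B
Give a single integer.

step 1: scan A: cost=400, card=400
step 2: join B via hash
    card(P join B) = 400*400/(10) = 16000
    cost = 400 + 2*400*9 + 400 = 8000

8000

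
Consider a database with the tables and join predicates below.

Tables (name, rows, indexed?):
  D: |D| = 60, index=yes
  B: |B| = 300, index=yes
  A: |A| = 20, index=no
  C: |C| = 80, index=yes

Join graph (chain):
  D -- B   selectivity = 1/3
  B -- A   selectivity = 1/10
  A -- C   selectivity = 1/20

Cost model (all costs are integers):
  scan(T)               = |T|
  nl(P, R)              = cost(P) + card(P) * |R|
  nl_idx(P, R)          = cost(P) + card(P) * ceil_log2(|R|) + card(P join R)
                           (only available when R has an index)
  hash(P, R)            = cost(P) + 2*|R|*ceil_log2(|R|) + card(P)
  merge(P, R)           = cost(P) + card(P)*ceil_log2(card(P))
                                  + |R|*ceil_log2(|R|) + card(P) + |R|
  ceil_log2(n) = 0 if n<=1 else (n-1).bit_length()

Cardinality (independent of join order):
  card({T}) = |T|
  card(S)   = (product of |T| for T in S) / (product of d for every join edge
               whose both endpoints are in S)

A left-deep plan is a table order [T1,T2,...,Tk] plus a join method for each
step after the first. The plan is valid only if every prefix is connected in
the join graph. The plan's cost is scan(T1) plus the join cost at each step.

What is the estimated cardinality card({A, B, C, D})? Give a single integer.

48000

Tables in S: A(20), B(300), C(80), D(60)
Edges inside S: D-B(d=3), B-A(d=10), A-C(d=20)
numerator = 20 * 300 * 80 * 60 = 28800000
denominator = 3 * 10 * 20 = 600
card(S) = 28800000 / 600 = 48000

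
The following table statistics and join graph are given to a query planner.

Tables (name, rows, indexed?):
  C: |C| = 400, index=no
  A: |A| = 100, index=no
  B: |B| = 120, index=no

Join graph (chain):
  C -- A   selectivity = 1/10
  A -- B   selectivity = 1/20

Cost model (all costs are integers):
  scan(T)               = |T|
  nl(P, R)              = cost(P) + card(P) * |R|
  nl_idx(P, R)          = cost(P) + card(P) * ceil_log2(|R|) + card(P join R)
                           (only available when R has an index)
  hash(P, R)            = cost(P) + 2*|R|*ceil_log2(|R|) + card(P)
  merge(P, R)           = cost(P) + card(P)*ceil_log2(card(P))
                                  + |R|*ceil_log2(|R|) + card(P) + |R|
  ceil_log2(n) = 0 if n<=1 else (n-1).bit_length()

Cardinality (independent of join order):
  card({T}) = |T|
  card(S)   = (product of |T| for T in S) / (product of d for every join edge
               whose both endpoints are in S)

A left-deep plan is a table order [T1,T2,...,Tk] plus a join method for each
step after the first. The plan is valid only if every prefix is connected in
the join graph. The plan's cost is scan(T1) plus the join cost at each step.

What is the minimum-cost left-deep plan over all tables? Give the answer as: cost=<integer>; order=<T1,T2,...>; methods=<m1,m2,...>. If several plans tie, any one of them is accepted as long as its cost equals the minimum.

Selinger DP (subsets sized 1..n):
  {C}: scan cost=400, card=400
  {A}: scan cost=100, card=100
  {B}: scan cost=120, card=120
  {AC}: card=4000; try (A,hash)→2200, (C,merge)→4900, (A,merge)→5200, (C,hash)→7400, (C,nl)→40100, (A,nl)→40400; best=2200 via (A,hash)
  {AB}: card=600; try (A,hash)→1640, (B,merge)→1860, (B,hash)→1880, (A,merge)→1880, (B,nl)→12100, (A,nl)→12120; best=1640 via (A,hash)
  {ABC}: card=24000; try (B,hash)→7880, (C,hash)→9440, (C,merge)→12240, (B,merge)→55160, (C,nl)→241640, (B,nl)→482200; best=7880 via (B,hash)

cost=7880; order=C,A,B; methods=hash,hash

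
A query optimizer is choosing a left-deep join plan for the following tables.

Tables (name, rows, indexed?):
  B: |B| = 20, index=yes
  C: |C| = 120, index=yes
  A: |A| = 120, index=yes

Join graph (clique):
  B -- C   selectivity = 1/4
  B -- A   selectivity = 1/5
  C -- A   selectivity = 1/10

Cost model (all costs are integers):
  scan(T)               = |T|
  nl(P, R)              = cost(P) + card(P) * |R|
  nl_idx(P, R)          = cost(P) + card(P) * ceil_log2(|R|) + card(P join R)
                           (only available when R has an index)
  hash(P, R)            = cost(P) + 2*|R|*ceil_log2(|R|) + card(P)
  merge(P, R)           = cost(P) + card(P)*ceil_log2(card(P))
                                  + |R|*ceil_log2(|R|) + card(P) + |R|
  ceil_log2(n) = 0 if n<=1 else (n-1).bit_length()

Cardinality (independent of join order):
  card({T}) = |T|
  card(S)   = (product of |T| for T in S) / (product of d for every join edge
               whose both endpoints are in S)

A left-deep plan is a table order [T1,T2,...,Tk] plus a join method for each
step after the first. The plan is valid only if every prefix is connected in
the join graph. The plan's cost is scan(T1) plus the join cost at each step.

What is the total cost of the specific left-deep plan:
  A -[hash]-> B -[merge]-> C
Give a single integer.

step 1: scan A: cost=120, card=120
step 2: join B via hash
    card(P join B) = 120*20/(5) = 480
    cost = 120 + 2*20*5 + 120 = 440
step 3: join C via merge
    card(P join C) = 480*120/(4*10) = 1440
    cost = 440 + 480*9 + 120*7 + 480 + 120 = 6200

6200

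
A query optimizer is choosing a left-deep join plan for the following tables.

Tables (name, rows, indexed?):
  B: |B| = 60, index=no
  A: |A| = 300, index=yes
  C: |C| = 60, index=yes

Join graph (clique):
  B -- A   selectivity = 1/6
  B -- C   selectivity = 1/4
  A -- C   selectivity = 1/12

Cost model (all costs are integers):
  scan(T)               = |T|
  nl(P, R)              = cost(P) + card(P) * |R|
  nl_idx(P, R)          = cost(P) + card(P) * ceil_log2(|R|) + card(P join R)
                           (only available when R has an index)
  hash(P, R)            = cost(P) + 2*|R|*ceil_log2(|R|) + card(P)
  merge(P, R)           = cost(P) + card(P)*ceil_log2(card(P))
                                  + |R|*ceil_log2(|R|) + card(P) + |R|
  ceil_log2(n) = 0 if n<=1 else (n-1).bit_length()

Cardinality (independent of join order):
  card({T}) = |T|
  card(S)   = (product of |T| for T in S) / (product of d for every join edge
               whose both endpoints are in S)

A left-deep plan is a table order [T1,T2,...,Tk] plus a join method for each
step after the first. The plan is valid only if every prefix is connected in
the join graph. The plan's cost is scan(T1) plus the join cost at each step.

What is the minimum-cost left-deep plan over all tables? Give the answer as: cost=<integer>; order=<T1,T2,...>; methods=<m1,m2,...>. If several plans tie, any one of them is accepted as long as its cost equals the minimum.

Selinger DP (subsets sized 1..n):
  {B}: scan cost=60, card=60
  {A}: scan cost=300, card=300
  {C}: scan cost=60, card=60
  {AB}: card=3000; try (B,hash)→1320, (A,merge)→3480, (A,nl_idx)→3600, (B,merge)→3720, (A,hash)→5520, (A,nl)→18060 …(+1); best=1320 via (B,hash)
  {BC}: card=900; try (C,hash)→840, (B,hash)→840, (C,merge)→900, (B,merge)→900, (C,nl_idx)→1320, (C,nl)→3660 …(+1); best=840 via (C,hash)
  {AC}: card=1500; try (C,hash)→1320, (A,nl_idx)→2100, (A,merge)→3480, (C,nl_idx)→3600, (C,merge)→3720, (A,hash)→5520 …(+2); best=1320 via (C,hash)
  {ABC}: card=3750; try (B,hash)→3540, (C,hash)→5040, (A,hash)→7140, (A,nl_idx)→12690, (A,merge)→13740, (B,merge)→19740 …(+5); best=3540 via (B,hash)

cost=3540; order=A,C,B; methods=hash,hash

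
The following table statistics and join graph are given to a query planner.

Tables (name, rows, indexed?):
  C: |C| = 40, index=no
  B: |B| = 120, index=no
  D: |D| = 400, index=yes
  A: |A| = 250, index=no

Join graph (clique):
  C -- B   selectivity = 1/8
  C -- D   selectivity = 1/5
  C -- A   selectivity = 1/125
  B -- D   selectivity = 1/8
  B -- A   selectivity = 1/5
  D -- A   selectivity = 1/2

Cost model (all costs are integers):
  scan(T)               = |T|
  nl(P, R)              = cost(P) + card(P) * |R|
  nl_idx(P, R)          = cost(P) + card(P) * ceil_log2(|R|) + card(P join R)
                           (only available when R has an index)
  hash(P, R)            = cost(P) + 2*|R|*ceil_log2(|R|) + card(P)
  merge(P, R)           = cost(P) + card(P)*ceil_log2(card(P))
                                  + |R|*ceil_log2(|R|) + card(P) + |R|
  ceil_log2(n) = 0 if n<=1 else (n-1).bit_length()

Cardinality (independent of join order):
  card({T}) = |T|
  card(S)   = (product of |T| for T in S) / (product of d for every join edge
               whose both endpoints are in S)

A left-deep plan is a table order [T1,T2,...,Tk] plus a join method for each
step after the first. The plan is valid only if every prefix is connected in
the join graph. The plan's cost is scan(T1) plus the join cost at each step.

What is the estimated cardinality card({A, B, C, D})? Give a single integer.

Tables in S: A(250), B(120), C(40), D(400)
Edges inside S: C-B(d=8), C-D(d=5), C-A(d=125), B-D(d=8), B-A(d=5), D-A(d=2)
numerator = 250 * 120 * 40 * 400 = 480000000
denominator = 8 * 5 * 125 * 8 * 5 * 2 = 400000
card(S) = 480000000 / 400000 = 1200

1200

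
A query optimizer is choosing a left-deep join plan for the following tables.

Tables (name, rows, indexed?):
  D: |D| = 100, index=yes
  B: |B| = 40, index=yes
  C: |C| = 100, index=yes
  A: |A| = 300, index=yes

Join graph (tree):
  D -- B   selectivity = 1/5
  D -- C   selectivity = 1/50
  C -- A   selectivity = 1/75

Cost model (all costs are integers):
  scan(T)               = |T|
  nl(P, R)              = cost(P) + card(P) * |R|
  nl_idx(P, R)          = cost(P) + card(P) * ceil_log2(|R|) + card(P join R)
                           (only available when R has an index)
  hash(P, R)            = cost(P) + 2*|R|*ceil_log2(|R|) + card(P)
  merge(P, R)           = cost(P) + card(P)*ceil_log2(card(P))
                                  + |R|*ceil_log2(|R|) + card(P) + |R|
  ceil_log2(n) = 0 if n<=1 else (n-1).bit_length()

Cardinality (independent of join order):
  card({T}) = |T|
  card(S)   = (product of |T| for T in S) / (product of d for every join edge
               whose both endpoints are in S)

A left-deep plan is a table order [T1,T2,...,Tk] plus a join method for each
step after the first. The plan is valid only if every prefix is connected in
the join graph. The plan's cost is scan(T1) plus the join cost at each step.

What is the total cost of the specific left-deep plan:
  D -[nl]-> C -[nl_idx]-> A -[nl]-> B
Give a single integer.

step 1: scan D: cost=100, card=100
step 2: join C via nl
    card(P join C) = 100*100/(50) = 200
    cost = 100 + 100*100 = 10100
step 3: join A via nl_idx
    card(P join A) = 200*300/(75) = 800
    cost = 10100 + 200*9 + 800 = 12700
step 4: join B via nl
    card(P join B) = 800*40/(5) = 6400
    cost = 12700 + 800*40 = 44700

44700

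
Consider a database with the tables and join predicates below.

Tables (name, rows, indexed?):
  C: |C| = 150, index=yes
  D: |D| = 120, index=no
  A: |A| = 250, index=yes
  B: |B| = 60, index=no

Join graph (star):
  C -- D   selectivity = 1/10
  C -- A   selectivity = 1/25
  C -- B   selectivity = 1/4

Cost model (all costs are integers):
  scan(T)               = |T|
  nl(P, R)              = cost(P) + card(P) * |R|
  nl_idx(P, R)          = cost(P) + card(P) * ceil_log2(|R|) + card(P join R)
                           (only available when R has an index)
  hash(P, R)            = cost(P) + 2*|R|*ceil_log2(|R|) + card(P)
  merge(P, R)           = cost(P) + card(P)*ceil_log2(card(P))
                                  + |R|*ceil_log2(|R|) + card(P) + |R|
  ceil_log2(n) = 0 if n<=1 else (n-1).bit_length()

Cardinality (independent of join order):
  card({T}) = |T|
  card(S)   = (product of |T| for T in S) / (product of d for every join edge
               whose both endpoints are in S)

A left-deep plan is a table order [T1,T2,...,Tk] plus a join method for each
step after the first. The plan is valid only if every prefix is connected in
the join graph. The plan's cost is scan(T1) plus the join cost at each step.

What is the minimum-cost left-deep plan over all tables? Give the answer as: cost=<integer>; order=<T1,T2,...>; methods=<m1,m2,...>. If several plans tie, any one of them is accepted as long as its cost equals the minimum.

cost=24750; order=C,A,D,B; methods=nl_idx,hash,hash

Selinger DP (subsets sized 1..n):
  {C}: scan cost=150, card=150
  {D}: scan cost=120, card=120
  {A}: scan cost=250, card=250
  {B}: scan cost=60, card=60
  {CD}: card=1800; try (D,hash)→1980, (C,merge)→2430, (D,merge)→2460, (C,hash)→2640, (C,nl_idx)→2880, (C,nl)→18120 …(+1); best=1980 via (D,hash)
  {AC}: card=1500; try (A,nl_idx)→2850, (C,hash)→2900, (C,nl_idx)→3750, (A,merge)→3750, (C,merge)→3850, (A,hash)→4300 …(+2); best=2850 via (A,nl_idx)
  {BC}: card=2250; try (B,hash)→1020, (C,merge)→1830, (B,merge)→1920, (C,hash)→2520, (C,nl_idx)→2790, (C,nl)→9060 …(+1); best=1020 via (B,hash)
  {ACD}: card=18000; try (D,hash)→6030, (A,hash)→7780, (D,merge)→21810, (A,merge)→25830, (A,nl_idx)→34380, (D,nl)→182850 …(+1); best=6030 via (D,hash)
  {BCD}: card=27000; try (B,hash)→4500, (D,hash)→4950, (B,merge)→24000, (D,merge)→31230, (B,nl)→109980, (D,nl)→271020; best=4500 via (B,hash)
  {ABC}: card=22500; try (B,hash)→5070, (A,hash)→7270, (B,merge)→21270, (A,merge)→32520, (A,nl_idx)→41520, (B,nl)→92850 …(+1); best=5070 via (B,hash)
  {ABCD}: card=270000; try (B,hash)→24750, (D,hash)→29250, (A,hash)→35500, (B,merge)→294450, (D,merge)→366030, (A,merge)→438750 …(+4); best=24750 via (B,hash)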